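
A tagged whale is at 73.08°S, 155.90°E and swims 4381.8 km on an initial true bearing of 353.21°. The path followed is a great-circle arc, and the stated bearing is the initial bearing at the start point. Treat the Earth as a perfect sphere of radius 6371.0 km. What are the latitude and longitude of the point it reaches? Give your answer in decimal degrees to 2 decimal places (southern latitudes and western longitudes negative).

latitude -33.76°, longitude 150.72°

Central angle δ = d/R = 0.687773 rad.
With φ₁ = -73.08° = -1.275487 rad and θ = 353.21° = 6.164677 rad:
Applying the spherical law of cosines for sides, sin φ₂ = sin φ₁ cos δ + cos φ₁ sin δ cos θ = -0.555756, so φ₂ = -33.76°.
For the longitude increment, Δλ = atan2( sin θ sin δ cos φ₁, cos δ − sin φ₁ sin φ₂ ) = atan2(-0.021844, 0.240964) = -5.18°.
Hence λ₂ = 155.90° + -5.18° = 150.72°.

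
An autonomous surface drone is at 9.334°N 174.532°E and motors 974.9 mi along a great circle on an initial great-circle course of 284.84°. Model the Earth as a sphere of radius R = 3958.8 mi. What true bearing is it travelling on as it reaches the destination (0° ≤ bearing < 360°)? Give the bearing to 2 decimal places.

final bearing 282.16°

δ = 974.9/3958.8 = 0.246261 rad (14.1097°).
Converting: φ₁ = 0.162909 rad, θ = 4.971396 rad.
Applying the spherical law of cosines for sides, sin φ₂ = sin φ₁ cos δ + cos φ₁ sin δ cos θ = 0.218907, so φ₂ = 12.645°.
For the longitude increment, Δλ = atan2( sin θ sin δ cos φ₁, cos δ − sin φ₁ sin φ₂ ) = atan2(-0.232529, 0.934326) = -13.975°.
Hence λ₂ = 174.532° + -13.975° = 160.557°.
The forward bearing on arrival equals the back-azimuth from the destination plus 180°.
Back-azimuth from P₂ (12.64°, 160.56°) to P₁ (9.33°, 174.53°), with Δλ' = λ₁ − λ₂ = 13.98°: atan2( sin Δλ' cos φ₁ , cos φ₂ sin φ₁ − sin φ₂ cos φ₁ cos Δλ' ) = 102.16°.
Final bearing = (102.16° + 180°) mod 360° = 282.16°.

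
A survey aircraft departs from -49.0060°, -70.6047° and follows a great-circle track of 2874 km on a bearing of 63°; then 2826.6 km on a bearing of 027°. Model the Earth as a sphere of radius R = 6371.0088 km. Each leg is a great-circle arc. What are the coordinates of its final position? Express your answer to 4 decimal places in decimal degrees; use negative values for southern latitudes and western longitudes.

latitude -10.1766°, longitude -31.4810°

Apply the spherical direct solution leg by leg, carrying full precision between legs.
Leg 1: from (-49.0060°, -70.6047°), δ = 2874/6371.0088 = 0.451106 rad, θ = 63° → φ = -33.3287°, λ = -42.9005°.
Leg 2: from (-33.3287°, -42.9005°), δ = 2826.6/6371.0088 = 0.443666 rad, θ = 27° → φ = -10.1766°, λ = -31.4810°.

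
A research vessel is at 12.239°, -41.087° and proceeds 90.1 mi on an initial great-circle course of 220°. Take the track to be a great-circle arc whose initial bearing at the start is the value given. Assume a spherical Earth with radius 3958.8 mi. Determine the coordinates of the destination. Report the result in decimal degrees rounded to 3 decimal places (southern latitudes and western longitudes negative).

latitude 11.239°, longitude -41.942°

Central angle δ = d/R = 0.022759 rad.
Start latitude φ₁ = 0.213611 rad; initial bearing θ = 3.839724 rad.
Destination latitude: φ₂ = arcsin( sin φ₁ cos δ + cos φ₁ sin δ cos θ ) = arcsin(0.194898) = 11.239°.
For the longitude increment, Δλ = atan2( sin θ sin δ cos φ₁, cos δ − sin φ₁ sin φ₂ ) = atan2(-0.014296, 0.958425) = -0.855°.
Hence λ₂ = -41.087° + -0.855° = -41.942°.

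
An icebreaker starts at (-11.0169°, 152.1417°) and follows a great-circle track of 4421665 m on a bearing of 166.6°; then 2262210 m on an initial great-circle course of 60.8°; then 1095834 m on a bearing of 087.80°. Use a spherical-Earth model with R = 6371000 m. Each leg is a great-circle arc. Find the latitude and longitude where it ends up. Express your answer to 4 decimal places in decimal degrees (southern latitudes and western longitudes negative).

Apply the spherical direct solution leg by leg, carrying full precision between legs.
Leg 1: from (-11.0169°, 152.1417°), δ = 4421665/6371000 = 0.694030 rad, θ = 166.6° → φ = -49.2576°, λ = 165.2696°.
Leg 2: from (-49.2576°, 165.2696°), δ = 2262210/6371000 = 0.355079 rad, θ = 60.8° → φ = -36.8477°, λ = -172.4435°.
Leg 3: from (-36.8477°, -172.4435°), δ = 1095834/6371000 = 0.172003 rad, θ = 87.8° → φ = -35.8442°, λ = -160.2632°.

latitude -35.8442°, longitude -160.2632°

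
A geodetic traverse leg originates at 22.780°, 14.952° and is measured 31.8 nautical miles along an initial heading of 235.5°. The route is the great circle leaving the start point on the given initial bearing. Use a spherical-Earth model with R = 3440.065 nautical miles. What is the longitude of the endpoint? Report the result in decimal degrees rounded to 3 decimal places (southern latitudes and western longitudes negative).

Central angle δ = d/R = 0.009244 rad.
Converting: φ₁ = 0.397586 rad, θ = 4.110250 rad.
sin φ₂ = sin φ₁ cos δ + cos φ₁ sin δ cos θ = (0.387194)(0.999957) + (0.921998)(0.009244)(-0.566406) = 0.382350
φ₂ = asin(0.382350) = 0.392338 rad = 22.479°.
Δλ = atan2( sin θ sin δ cos φ₁ , cos δ − sin φ₁ sin φ₂ ) = atan2(-0.007024, 0.851914) = -0.008245 rad = -0.472°.
Hence λ₂ = 14.952° + -0.472° = 14.480°.

longitude 14.480°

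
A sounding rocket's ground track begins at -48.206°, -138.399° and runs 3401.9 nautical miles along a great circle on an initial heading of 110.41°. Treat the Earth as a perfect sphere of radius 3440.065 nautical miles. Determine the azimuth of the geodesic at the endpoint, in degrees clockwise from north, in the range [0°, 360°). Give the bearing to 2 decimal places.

final bearing 51.60°

Central angle δ = d/R = 0.988906 rad.
Converting: φ₁ = -0.841353 rad, θ = 1.927018 rad.
Applying the spherical law of cosines for sides, sin φ₂ = sin φ₁ cos δ + cos φ₁ sin δ cos θ = -0.603922, so φ₂ = -37.151°.
Then Δλ = atan2(0.521819, 0.099353) = 1.382651 rad, from sin θ sin δ cos φ₁ over cos δ − sin φ₁ sin φ₂.
λ₂ = λ₁ + Δλ = -59.179°.
The forward bearing on arrival equals the back-azimuth from the destination plus 180°.
Back-azimuth from P₂ (-37.15°, -59.18°) to P₁ (-48.21°, -138.40°), with Δλ' = λ₁ − λ₂ = -79.22°: atan2( sin Δλ' cos φ₁ , cos φ₂ sin φ₁ − sin φ₂ cos φ₁ cos Δλ' ) = 231.60°.
Final bearing = (231.60° + 180°) mod 360° = 51.60°.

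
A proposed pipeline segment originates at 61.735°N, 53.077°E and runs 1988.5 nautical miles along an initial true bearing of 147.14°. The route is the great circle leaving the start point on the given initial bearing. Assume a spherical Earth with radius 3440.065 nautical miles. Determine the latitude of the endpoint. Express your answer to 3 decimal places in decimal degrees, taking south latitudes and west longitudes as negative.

Angular distance δ = d/R = 1988.5 / 3440.065 = 0.578041 rad.
Start latitude φ₁ = 1.077479 rad; initial bearing θ = 2.568077 rad.
Destination latitude: φ₂ = arcsin( sin φ₁ cos δ + cos φ₁ sin δ cos θ ) = arcsin(0.520331) = 31.354°.
Then Δλ = atan2(0.140390, 0.379244) = 0.354540 rad, from sin θ sin δ cos φ₁ over cos δ − sin φ₁ sin φ₂.
λ₂ = λ₁ + Δλ = 73.391°.

latitude 31.354°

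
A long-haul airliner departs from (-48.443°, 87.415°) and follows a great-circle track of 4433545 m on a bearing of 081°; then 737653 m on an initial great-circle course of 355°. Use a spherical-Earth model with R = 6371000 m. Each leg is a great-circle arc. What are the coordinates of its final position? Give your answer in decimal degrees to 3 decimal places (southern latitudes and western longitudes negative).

latitude -23.906°, longitude 134.090°

Apply the spherical direct solution leg by leg, carrying full precision between legs.
Leg 1: from (-48.443°, 87.415°), δ = 4433545/6371000 = 0.695895 rad, θ = 81° → φ = -30.516°, λ = 134.721°.
Leg 2: from (-30.516°, 134.721°), δ = 737653/6371000 = 0.115783 rad, θ = 355° → φ = -23.906°, λ = 134.090°.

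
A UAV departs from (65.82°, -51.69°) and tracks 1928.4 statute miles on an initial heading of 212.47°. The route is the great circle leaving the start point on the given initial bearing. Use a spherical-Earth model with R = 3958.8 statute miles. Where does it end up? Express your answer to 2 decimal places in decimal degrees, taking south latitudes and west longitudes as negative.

latitude 40.12°, longitude -70.88°

Angular distance δ = d/R = 1928.4 / 3958.8 = 0.487117 rad.
Converting: φ₁ = 1.148776 rad, θ = 3.708301 rad.
Destination latitude: φ₂ = arcsin( sin φ₁ cos δ + cos φ₁ sin δ cos θ ) = arcsin(0.644398) = 40.12°.
For the longitude increment, Δλ = atan2( sin θ sin δ cos φ₁, cos δ − sin φ₁ sin φ₂ ) = atan2(-0.102931, 0.295825) = -19.19°.
Hence λ₂ = -51.69° + -19.19° = -70.88°.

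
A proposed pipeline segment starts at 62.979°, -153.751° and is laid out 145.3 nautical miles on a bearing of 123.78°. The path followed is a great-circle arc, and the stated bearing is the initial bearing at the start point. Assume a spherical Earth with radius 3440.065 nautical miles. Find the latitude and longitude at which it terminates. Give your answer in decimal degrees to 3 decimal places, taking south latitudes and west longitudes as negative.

latitude 61.568°, longitude -149.524°

Angular distance δ = d/R = 145.3 / 3440.065 = 0.042238 rad.
Converting: φ₁ = 1.099191 rad, θ = 2.160369 rad.
Destination latitude: φ₂ = arcsin( sin φ₁ cos δ + cos φ₁ sin δ cos θ ) = arcsin(0.879379) = 61.568°.
Then Δλ = atan2(0.015945, 0.215722) = 0.073780 rad, from sin θ sin δ cos φ₁ over cos δ − sin φ₁ sin φ₂.
λ₂ = λ₁ + Δλ = -149.524°.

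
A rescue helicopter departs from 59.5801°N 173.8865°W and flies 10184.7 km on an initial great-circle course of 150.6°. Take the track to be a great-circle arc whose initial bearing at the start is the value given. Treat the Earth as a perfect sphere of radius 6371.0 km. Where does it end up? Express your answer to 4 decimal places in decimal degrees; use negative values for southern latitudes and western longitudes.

The arc subtends δ = 10184.7/6371 = 1.598603 rad at the centre.
With φ₁ = 59.5801° = 1.039869 rad and θ = 150.6° = 2.628466 rad:
Applying the spherical law of cosines for sides, sin φ₂ = sin φ₁ cos δ + cos φ₁ sin δ cos θ = -0.464930, so φ₂ = -27.7057°.
For the longitude increment, Δλ = atan2( sin θ sin δ cos φ₁, cos δ − sin φ₁ sin φ₂ ) = atan2(0.248465, 0.373123) = 33.6599°.
λ₂ = -173.8865° + 33.6599° = -140.2266°.

latitude -27.7057°, longitude -140.2266°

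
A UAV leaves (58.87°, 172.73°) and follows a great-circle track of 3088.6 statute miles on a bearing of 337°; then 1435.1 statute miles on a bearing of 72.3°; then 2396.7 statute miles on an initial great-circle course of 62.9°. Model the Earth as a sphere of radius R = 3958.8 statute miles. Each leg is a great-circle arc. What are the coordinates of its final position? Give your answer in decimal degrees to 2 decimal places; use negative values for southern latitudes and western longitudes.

latitude 59.05°, longitude -173.15°

Apply the spherical direct solution leg by leg, carrying full precision between legs.
Leg 1: from (58.87°, 172.73°), δ = 3088.6/3958.8 = 0.780186 rad, θ = 337° → φ = 70.59°, λ = 48.53°.
Leg 2: from (70.59°, 48.53°), δ = 1435.1/3958.8 = 0.362509 rad, θ = 72.3° → φ = 66.59°, λ = 106.78°.
Leg 3: from (66.59°, 106.78°), δ = 2396.7/3958.8 = 0.605411 rad, θ = 62.9° → φ = 59.05°, λ = -173.15°.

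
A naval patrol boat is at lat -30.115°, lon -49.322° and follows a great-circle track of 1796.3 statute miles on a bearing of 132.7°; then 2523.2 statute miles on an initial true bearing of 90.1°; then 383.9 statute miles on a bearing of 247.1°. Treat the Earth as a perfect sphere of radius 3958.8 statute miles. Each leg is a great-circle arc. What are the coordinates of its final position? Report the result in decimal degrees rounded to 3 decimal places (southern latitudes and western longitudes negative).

latitude -36.734°, longitude 17.829°

Apply the spherical direct solution leg by leg, carrying full precision between legs.
Leg 1: from (-30.115°, -49.322°), δ = 1796.3/3958.8 = 0.453749 rad, θ = 132.7° → φ = -45.081°, λ = -22.178°.
Leg 2: from (-45.081°, -22.178°), δ = 2523.2/3958.8 = 0.637365 rad, θ = 90.1° → φ = -34.737°, λ = 24.219°.
Leg 3: from (-34.737°, 24.219°), δ = 383.9/3958.8 = 0.096974 rad, θ = 247.1° → φ = -36.734°, λ = 17.829°.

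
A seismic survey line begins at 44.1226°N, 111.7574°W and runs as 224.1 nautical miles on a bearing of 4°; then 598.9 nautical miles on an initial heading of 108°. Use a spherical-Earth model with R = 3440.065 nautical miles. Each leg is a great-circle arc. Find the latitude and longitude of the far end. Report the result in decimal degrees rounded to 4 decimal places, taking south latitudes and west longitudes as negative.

Apply the spherical direct solution leg by leg, carrying full precision between legs.
Leg 1: from (44.1226°, -111.7574°), δ = 224.1/3440.065 = 0.065144 rad, θ = 4° → φ = 47.8454°, λ = -111.3697°.
Leg 2: from (47.8454°, -111.3697°), δ = 598.9/3440.065 = 0.174096 rad, θ = 108° → φ = 43.9640°, λ = -98.1388°.

latitude 43.9640°, longitude -98.1388°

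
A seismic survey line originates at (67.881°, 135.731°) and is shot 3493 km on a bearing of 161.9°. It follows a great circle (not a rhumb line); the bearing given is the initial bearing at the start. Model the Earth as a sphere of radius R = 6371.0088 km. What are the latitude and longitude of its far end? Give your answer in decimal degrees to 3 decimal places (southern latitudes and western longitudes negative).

The arc subtends δ = 3493/6371.0088 = 0.548265 rad at the centre.
With φ₁ = 67.881° = 1.184747 rad and θ = 161.9° = 2.825688 rad:
sin φ₂ = sin φ₁ cos δ + cos φ₁ sin δ cos θ = (0.926404)(0.853430) + (0.376531)(0.521207)(-0.950516) = 0.604081
φ₂ = asin(0.604081) = 0.648613 rad = 37.163°.
Δλ = atan2( sin θ sin δ cos φ₁ , cos δ − sin φ₁ sin φ₂ ) = atan2(0.060971, 0.293807) = 0.204615 rad = 11.724°.
λ₂ = λ₁ + Δλ = 147.455°.

latitude 37.163°, longitude 147.455°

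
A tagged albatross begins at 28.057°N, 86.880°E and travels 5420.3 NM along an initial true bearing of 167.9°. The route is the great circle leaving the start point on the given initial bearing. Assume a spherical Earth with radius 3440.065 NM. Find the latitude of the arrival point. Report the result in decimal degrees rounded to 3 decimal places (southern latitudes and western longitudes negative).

latitude -59.899°

The arc subtends δ = 5420.3/3440.065 = 1.575639 rad at the centre.
Converting: φ₁ = 0.489687 rad, θ = 2.930408 rad.
Applying the spherical law of cosines for sides, sin φ₂ = sin φ₁ cos δ + cos φ₁ sin δ cos θ = -0.865142, so φ₂ = -59.899°.
Δλ = atan2( sin θ sin δ cos φ₁ , cos δ − sin φ₁ sin φ₂ ) = atan2(0.184982, 0.402077) = 0.431194 rad = 24.706°.
Hence λ₂ = 86.880° + 24.706° = 111.586°.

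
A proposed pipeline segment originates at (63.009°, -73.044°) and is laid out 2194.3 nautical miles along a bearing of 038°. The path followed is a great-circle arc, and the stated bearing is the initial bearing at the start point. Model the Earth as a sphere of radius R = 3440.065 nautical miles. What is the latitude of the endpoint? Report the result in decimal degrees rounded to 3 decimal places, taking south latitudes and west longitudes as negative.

latitude 68.253°

Angular distance δ = d/R = 2194.3 / 3440.065 = 0.637866 rad.
Start latitude φ₁ = 1.099715 rad; initial bearing θ = 0.663225 rad.
Destination latitude: φ₂ = arcsin( sin φ₁ cos δ + cos φ₁ sin δ cos θ ) = arcsin(0.928832) = 68.253°.
For the longitude increment, Δλ = atan2( sin θ sin δ cos φ₁, cos δ − sin φ₁ sin φ₂ ) = atan2(0.166389, -0.024293) = 98.307°.
λ₂ = λ₁ + Δλ = 25.263°.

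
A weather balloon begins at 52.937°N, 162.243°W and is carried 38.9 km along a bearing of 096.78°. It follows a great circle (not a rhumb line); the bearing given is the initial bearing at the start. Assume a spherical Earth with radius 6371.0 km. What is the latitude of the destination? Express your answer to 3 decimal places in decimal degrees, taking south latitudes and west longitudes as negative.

latitude 52.894°

Angular distance δ = d/R = 38.9 / 6371 = 0.006106 rad.
Start latitude φ₁ = 0.923925 rad; initial bearing θ = 1.689130 rad.
Applying the spherical law of cosines for sides, sin φ₂ = sin φ₁ cos δ + cos φ₁ sin δ cos θ = 0.797524, so φ₂ = 52.894°.
Δλ = atan2( sin θ sin δ cos φ₁ , cos δ − sin φ₁ sin φ₂ ) = atan2(0.003654, 0.363579) = 0.010050 rad = 0.576°.
λ₂ = -162.243° + 0.576° = -161.667°.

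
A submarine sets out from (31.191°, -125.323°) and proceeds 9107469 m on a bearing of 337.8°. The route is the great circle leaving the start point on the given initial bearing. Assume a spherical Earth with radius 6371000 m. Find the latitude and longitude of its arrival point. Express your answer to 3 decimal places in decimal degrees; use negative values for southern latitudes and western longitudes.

latitude 58.989°, longitude 101.235°

Angular distance δ = d/R = 9107469 / 6371000 = 1.429520 rad.
Start latitude φ₁ = 0.544386 rad; initial bearing θ = 5.895722 rad.
Destination latitude: φ₂ = arcsin( sin φ₁ cos δ + cos φ₁ sin δ cos θ ) = arcsin(0.857064) = 58.989°.
Then Δλ = atan2(-0.320002, -0.303060) = -2.329009 rad, from sin θ sin δ cos φ₁ over cos δ − sin φ₁ sin φ₂.
λ₂ = -125.323° + -133.442° = -258.765°, normalized to (−180°, 180°] → 101.235°.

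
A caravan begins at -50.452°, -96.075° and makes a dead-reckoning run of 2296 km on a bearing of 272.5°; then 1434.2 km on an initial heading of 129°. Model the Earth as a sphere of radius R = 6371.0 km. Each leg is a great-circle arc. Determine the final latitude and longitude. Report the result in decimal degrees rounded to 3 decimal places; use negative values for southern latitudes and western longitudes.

latitude -52.418°, longitude -109.653°

Apply the spherical direct solution leg by leg, carrying full precision between legs.
Leg 1: from (-50.452°, -96.075°), δ = 2296/6371 = 0.360383 rad, θ = 272.5° → φ = -45.379°, λ = -126.178°.
Leg 2: from (-45.379°, -126.178°), δ = 1434.2/6371 = 0.225114 rad, θ = 129° → φ = -52.418°, λ = -109.653°.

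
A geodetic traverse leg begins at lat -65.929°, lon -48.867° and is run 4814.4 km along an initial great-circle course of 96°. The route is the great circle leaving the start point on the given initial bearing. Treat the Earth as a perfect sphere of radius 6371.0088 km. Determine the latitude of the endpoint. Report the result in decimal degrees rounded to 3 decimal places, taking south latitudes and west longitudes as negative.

δ = 4814.4/6371.0088 = 0.755673 rad (43.2969°).
Start latitude φ₁ = -1.150678 rad; initial bearing θ = 1.675516 rad.
Applying the spherical law of cosines for sides, sin φ₂ = sin φ₁ cos δ + cos φ₁ sin δ cos θ = -0.693758, so φ₂ = -43.928°.
For the longitude increment, Δλ = atan2( sin θ sin δ cos φ₁, cos δ − sin φ₁ sin φ₂ ) = atan2(0.278175, 0.094381) = 71.259°.
Hence λ₂ = -48.867° + 71.259° = 22.392°.

latitude -43.928°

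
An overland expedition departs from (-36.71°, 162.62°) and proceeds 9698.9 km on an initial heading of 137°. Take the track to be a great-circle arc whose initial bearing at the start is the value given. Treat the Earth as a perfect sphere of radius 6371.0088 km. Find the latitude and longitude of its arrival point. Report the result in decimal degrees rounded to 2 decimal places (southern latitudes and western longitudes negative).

Central angle δ = d/R = 1.522349 rad.
With φ₁ = -36.71° = -0.640710 rad and θ = 137° = 2.391101 rad:
Applying the spherical law of cosines for sides, sin φ₂ = sin φ₁ cos δ + cos φ₁ sin δ cos θ = -0.614566, so φ₂ = -37.92°.
Then Δλ = atan2(0.546097, -0.318938) = 2.099392 rad, from sin θ sin δ cos φ₁ over cos δ − sin φ₁ sin φ₂.
λ₂ = 162.62° + 120.29° = 282.91°, normalized to (−180°, 180°] → -77.09°.

latitude -37.92°, longitude -77.09°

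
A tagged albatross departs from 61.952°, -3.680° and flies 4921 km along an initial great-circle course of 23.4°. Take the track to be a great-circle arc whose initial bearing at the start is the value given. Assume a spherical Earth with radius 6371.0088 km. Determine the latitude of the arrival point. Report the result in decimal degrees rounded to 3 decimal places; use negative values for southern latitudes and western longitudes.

The arc subtends δ = 4921/6371.0088 = 0.772405 rad at the centre.
Converting: φ₁ = 1.081266 rad, θ = 0.408407 rad.
Applying the spherical law of cosines for sides, sin φ₂ = sin φ₁ cos δ + cos φ₁ sin δ cos θ = 0.933269, so φ₂ = 68.950°.
For the longitude increment, Δλ = atan2( sin θ sin δ cos φ₁, cos δ − sin φ₁ sin φ₂ ) = atan2(0.130321, -0.107426) = 129.499°.
λ₂ = -3.680° + 129.499° = 125.819°.

latitude 68.950°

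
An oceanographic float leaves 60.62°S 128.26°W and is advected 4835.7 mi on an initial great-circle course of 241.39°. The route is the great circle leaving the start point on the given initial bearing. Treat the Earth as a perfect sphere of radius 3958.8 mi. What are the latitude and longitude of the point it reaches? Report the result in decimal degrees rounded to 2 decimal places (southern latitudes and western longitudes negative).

Angular distance δ = d/R = 4835.7 / 3958.8 = 1.221507 rad.
Start latitude φ₁ = -1.058019 rad; initial bearing θ = 4.213050 rad.
Destination latitude: φ₂ = arcsin( sin φ₁ cos δ + cos φ₁ sin δ cos θ ) = arcsin(-0.518950) = -31.26°.
Δλ = atan2( sin θ sin δ cos φ₁ , cos δ − sin φ₁ sin φ₂ ) = atan2(-0.404690, -0.109975) = -1.836140 rad = -105.20°.
λ₂ = -128.26° + -105.20° = -233.46°, normalized to (−180°, 180°] → 126.54°.

latitude -31.26°, longitude 126.54°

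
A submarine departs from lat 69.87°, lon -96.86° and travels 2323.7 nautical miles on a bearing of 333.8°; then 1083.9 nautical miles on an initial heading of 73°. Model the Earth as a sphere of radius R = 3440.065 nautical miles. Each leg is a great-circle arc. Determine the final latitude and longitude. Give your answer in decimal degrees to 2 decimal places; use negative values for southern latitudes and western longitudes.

Apply the spherical direct solution leg by leg, carrying full precision between legs.
Leg 1: from (69.87°, -96.86°), δ = 2323.7/3440.065 = 0.675481 rad, θ = 333.8° → φ = 67.79°, λ = 130.06°.
Leg 2: from (67.79°, 130.06°), δ = 1083.9/3440.065 = 0.315081 rad, θ = 73° → φ = 66.13°, λ = 177.15°.

latitude 66.13°, longitude 177.15°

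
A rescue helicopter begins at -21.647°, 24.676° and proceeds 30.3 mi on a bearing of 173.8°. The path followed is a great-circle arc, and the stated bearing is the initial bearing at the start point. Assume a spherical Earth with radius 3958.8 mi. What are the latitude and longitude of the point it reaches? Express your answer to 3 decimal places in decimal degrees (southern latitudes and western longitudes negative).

δ = 30.3/3958.8 = 0.007654 rad (0.4385°).
Converting: φ₁ = -0.377811 rad, θ = 3.033382 rad.
Applying the spherical law of cosines for sides, sin φ₂ = sin φ₁ cos δ + cos φ₁ sin δ cos θ = -0.375949, so φ₂ = -22.083°.
For the longitude increment, Δλ = atan2( sin θ sin δ cos φ₁, cos δ − sin φ₁ sin φ₂ ) = atan2(0.000768, 0.861288) = 0.051°.
Hence λ₂ = 24.676° + 0.051° = 24.727°.

latitude -22.083°, longitude 24.727°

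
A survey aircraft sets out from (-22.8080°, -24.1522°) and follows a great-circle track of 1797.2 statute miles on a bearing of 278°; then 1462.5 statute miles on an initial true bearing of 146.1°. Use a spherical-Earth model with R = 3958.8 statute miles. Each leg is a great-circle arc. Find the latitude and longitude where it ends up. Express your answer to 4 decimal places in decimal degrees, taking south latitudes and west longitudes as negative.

Apply the spherical direct solution leg by leg, carrying full precision between legs.
Leg 1: from (-22.8080°, -24.1522°), δ = 1797.2/3958.8 = 0.453976 rad, θ = 278° → φ = -16.9849°, λ = -51.1580°.
Leg 2: from (-16.9849°, -51.1580°), δ = 1462.5/3958.8 = 0.369430 rad, θ = 146.1° → φ = -33.9896°, λ = -37.1006°.

latitude -33.9896°, longitude -37.1006°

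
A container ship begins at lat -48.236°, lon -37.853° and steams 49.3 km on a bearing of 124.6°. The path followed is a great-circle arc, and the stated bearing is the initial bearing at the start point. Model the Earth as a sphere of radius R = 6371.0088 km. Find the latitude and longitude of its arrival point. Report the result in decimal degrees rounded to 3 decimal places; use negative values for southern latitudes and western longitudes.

The arc subtends δ = 49.3/6371.0088 = 0.007738 rad at the centre.
Start latitude φ₁ = -0.841877 rad; initial bearing θ = 2.174680 rad.
sin φ₂ = sin φ₁ cos δ + cos φ₁ sin δ cos θ = (-0.745895)(0.999970) + (0.666064)(0.007738)(-0.567844) = -0.748799
φ₂ = asin(-0.748799) = -0.846248 rad = -48.486°.
For the longitude increment, Δλ = atan2( sin θ sin δ cos φ₁, cos δ − sin φ₁ sin φ₂ ) = atan2(0.004243, 0.441445) = 0.551°.
λ₂ = -37.853° + 0.551° = -37.302°.

latitude -48.486°, longitude -37.302°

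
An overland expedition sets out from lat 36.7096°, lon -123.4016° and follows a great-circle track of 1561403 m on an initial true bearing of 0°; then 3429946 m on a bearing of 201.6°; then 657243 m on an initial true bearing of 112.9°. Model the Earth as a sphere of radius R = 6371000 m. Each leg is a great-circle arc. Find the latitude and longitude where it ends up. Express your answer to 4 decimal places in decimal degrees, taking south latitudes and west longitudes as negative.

Apply the spherical direct solution leg by leg, carrying full precision between legs.
Leg 1: from (36.7096°, -123.4016°), δ = 1561403/6371000 = 0.245080 rad, θ = 0° → φ = 50.7516°, λ = -123.4016°.
Leg 2: from (50.7516°, -123.4016°), δ = 3429946/6371000 = 0.538369 rad, θ = 201.6° → φ = 21.2998°, λ = -135.0900°.
Leg 3: from (21.2998°, -135.0900°), δ = 657243/6371000 = 0.103162 rad, θ = 112.9° → φ = 18.9040°, λ = -129.3352°.

latitude 18.9040°, longitude -129.3352°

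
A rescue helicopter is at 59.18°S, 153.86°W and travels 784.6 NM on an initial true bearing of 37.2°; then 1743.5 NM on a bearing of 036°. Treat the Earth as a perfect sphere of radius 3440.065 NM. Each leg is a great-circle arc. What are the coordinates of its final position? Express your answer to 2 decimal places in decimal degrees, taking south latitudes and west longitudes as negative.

latitude -22.86°, longitude -124.01°

Apply the spherical direct solution leg by leg, carrying full precision between legs.
Leg 1: from (-59.18°, -153.86°), δ = 784.6/3440.065 = 0.228077 rad, θ = 37.2° → φ = -48.10°, λ = -142.05°.
Leg 2: from (-48.10°, -142.05°), δ = 1743.5/3440.065 = 0.506822 rad, θ = 36° → φ = -22.86°, λ = -124.01°.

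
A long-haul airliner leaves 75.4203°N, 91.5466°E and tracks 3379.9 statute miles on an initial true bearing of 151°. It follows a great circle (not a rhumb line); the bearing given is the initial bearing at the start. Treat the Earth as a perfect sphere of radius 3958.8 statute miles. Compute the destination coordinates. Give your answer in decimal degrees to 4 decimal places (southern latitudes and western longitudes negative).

The arc subtends δ = 3379.9/3958.8 = 0.853769 rad at the centre.
Start latitude φ₁ = 1.316333 rad; initial bearing θ = 2.635447 rad.
Applying the spherical law of cosines for sides, sin φ₂ = sin φ₁ cos δ + cos φ₁ sin δ cos θ = 0.470034, so φ₂ = 28.0365°.
For the longitude increment, Δλ = atan2( sin θ sin δ cos φ₁, cos δ − sin φ₁ sin φ₂ ) = atan2(0.091989, 0.202249) = 24.4574°.
λ₂ = λ₁ + Δλ = 116.0040°.

latitude 28.0365°, longitude 116.0040°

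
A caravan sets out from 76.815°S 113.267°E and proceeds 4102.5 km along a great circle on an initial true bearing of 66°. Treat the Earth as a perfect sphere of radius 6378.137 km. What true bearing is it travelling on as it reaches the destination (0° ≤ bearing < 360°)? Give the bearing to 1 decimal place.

δ = 4102.5/6378.137 = 0.643213 rad (36.8534°).
Converting: φ₁ = -1.340675 rad, θ = 1.151917 rad.
Destination latitude: φ₂ = arcsin( sin φ₁ cos δ + cos φ₁ sin δ cos θ ) = arcsin(-0.723436) = -46.339°.
Then Δλ = atan2(0.124978, 0.095808) = 0.916755 rad, from sin θ sin δ cos φ₁ over cos δ − sin φ₁ sin φ₂.
λ₂ = 113.267° + 52.526° = 165.793°.
The forward bearing on arrival equals the back-azimuth from the destination plus 180°.
Back-azimuth from P₂ (-46.3°, 165.8°) to P₁ (-76.8°, 113.3°), with Δλ' = λ₁ − λ₂ = -52.5°: atan2( sin Δλ' cos φ₁ , cos φ₂ sin φ₁ − sin φ₂ cos φ₁ cos Δλ' ) = 197.6°.
Final bearing = (197.6° + 180°) mod 360° = 17.6°.

final bearing 17.6°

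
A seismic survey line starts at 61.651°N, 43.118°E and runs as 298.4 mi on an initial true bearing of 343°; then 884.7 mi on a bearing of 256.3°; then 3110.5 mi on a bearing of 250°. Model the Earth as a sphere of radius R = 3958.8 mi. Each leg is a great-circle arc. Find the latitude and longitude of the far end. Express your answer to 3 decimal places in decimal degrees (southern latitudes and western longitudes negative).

Apply the spherical direct solution leg by leg, carrying full precision between legs.
Leg 1: from (61.651°, 43.118°), δ = 298.4/3958.8 = 0.075376 rad, θ = 343° → φ = 65.751°, λ = 40.045°.
Leg 2: from (65.751°, 40.045°), δ = 884.7/3958.8 = 0.223477 rad, θ = 256.3° → φ = 60.174°, λ = 14.393°.
Leg 3: from (60.174°, 14.393°), δ = 3110.5/3958.8 = 0.785718 rad, θ = 250° → φ = 29.533°, λ = -35.419°.

latitude 29.533°, longitude -35.419°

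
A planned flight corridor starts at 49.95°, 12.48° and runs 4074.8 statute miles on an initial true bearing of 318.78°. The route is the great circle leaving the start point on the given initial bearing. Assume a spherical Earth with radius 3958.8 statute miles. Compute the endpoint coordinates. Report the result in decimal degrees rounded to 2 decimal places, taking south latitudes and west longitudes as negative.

latitude 54.03°, longitude -93.51°

δ = 4074.8/3958.8 = 1.029302 rad (58.9746°).
Start latitude φ₁ = 0.871792 rad; initial bearing θ = 5.563761 rad.
sin φ₂ = sin φ₁ cos δ + cos φ₁ sin δ cos θ = (0.765483)(0.515417) + (0.643456)(0.856939)(0.752185) = 0.809300
φ₂ = asin(0.809300) = 0.942959 rad = 54.03°.
For the longitude increment, Δλ = atan2( sin θ sin δ cos φ₁, cos δ − sin φ₁ sin φ₂ ) = atan2(-0.363348, -0.104088) = -105.99°.
Hence λ₂ = 12.48° + -105.99° = -93.51°.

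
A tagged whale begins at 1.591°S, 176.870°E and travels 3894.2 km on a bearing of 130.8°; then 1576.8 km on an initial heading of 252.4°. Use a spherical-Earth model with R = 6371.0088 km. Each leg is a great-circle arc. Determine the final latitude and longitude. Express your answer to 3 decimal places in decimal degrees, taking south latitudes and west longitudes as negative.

Apply the spherical direct solution leg by leg, carrying full precision between legs.
Leg 1: from (-1.591°, 176.870°), δ = 3894.2/6371.0088 = 0.611238 rad, θ = 130.8° → φ = -23.427°, λ = -154.871°.
Leg 2: from (-23.427°, -154.871°), δ = 1576.8/6371.0088 = 0.247496 rad, θ = 252.4° → φ = -26.964°, λ = -170.060°.

latitude -26.964°, longitude -170.060°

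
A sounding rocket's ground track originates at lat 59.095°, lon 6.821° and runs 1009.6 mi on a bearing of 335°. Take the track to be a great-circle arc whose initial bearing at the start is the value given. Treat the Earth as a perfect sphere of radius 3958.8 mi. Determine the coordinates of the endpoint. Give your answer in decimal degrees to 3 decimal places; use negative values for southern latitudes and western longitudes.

The arc subtends δ = 1009.6/3958.8 = 0.255027 rad at the centre.
With φ₁ = 59.095° = 1.031402 rad and θ = 335° = 5.846853 rad:
sin φ₂ = sin φ₁ cos δ + cos φ₁ sin δ cos θ = (0.858020)(0.967657) + (0.513616)(0.252271)(0.906308) = 0.947700
φ₂ = asin(0.947700) = 1.245949 rad = 71.388°.
For the longitude increment, Δλ = atan2( sin θ sin δ cos φ₁, cos δ − sin φ₁ sin φ₂ ) = atan2(-0.054759, 0.154511) = -19.514°.
λ₂ = λ₁ + Δλ = -12.693°.

latitude 71.388°, longitude -12.693°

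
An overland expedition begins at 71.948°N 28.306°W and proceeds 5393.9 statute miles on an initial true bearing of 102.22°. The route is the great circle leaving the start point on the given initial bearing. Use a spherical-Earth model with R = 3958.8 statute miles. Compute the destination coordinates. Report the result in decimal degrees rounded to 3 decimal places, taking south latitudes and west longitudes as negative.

Angular distance δ = d/R = 5393.9 / 3958.8 = 1.362509 rad.
Converting: φ₁ = 1.255729 rad, θ = 1.784076 rad.
Destination latitude: φ₂ = arcsin( sin φ₁ cos δ + cos φ₁ sin δ cos θ ) = arcsin(0.132432) = 7.610°.
Then Δλ = atan2(0.296313, 0.080871) = 1.304360 rad, from sin θ sin δ cos φ₁ over cos δ − sin φ₁ sin φ₂.
Hence λ₂ = -28.306° + 74.734° = 46.428°.

latitude 7.610°, longitude 46.428°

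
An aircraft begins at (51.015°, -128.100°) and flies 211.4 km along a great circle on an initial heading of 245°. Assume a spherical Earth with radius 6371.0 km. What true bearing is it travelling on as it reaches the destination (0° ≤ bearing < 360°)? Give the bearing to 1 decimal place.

final bearing 242.9°

δ = 211.4/6371 = 0.033182 rad (1.9012°).
Start latitude φ₁ = 0.890380 rad; initial bearing θ = 4.276057 rad.
sin φ₂ = sin φ₁ cos δ + cos φ₁ sin δ cos θ = (0.777311)(0.999450) + (0.629117)(0.033176)(-0.422618) = 0.768062
φ₂ = asin(0.768062) = 0.875810 rad = 50.180°.
For the longitude increment, Δλ = atan2( sin θ sin δ cos φ₁, cos δ − sin φ₁ sin φ₂ ) = atan2(-0.018916, 0.402427) = -2.691°.
Hence λ₂ = -128.100° + -2.691° = -130.791°.
The forward bearing on arrival equals the back-azimuth from the destination plus 180°.
Back-azimuth from P₂ (50.2°, -130.8°) to P₁ (51.0°, -128.1°), with Δλ' = λ₁ − λ₂ = 2.7°: atan2( sin Δλ' cos φ₁ , cos φ₂ sin φ₁ − sin φ₂ cos φ₁ cos Δλ' ) = 62.9°.
Final bearing = (62.9° + 180°) mod 360° = 242.9°.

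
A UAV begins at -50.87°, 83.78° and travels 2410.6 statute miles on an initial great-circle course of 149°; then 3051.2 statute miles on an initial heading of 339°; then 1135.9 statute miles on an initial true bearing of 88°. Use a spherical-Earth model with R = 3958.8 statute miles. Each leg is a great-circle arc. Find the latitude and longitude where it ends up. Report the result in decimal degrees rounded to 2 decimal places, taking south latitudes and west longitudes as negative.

Apply the spherical direct solution leg by leg, carrying full precision between legs.
Leg 1: from (-50.87°, 83.78°), δ = 2410.6/3958.8 = 0.608922 rad, θ = 149° → φ = -71.03°, λ = 148.79°.
Leg 2: from (-71.03°, 148.79°), δ = 3051.2/3958.8 = 0.770739 rad, θ = 339° → φ = -27.84°, λ = 132.39°.
Leg 3: from (-27.84°, 132.39°), δ = 1135.9/3958.8 = 0.286930 rad, θ = 88° → φ = -26.05°, λ = 150.74°.

latitude -26.05°, longitude 150.74°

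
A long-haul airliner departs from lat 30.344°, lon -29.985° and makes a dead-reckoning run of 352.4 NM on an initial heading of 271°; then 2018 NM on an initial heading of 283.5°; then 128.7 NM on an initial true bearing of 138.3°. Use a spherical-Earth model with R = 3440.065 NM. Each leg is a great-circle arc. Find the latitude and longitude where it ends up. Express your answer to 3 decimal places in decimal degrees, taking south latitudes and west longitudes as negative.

latitude 30.490°, longitude -74.579°

Apply the spherical direct solution leg by leg, carrying full precision between legs.
Leg 1: from (30.344°, -29.985°), δ = 352.4/3440.065 = 0.102440 rad, θ = 271° → φ = 30.270°, λ = -36.784°.
Leg 2: from (30.270°, -36.784°), δ = 2018/3440.065 = 0.586617 rad, θ = 283.5° → φ = 32.101°, λ = -76.233°.
Leg 3: from (32.101°, -76.233°), δ = 128.7/3440.065 = 0.037412 rad, θ = 138.3° → φ = 30.490°, λ = -74.579°.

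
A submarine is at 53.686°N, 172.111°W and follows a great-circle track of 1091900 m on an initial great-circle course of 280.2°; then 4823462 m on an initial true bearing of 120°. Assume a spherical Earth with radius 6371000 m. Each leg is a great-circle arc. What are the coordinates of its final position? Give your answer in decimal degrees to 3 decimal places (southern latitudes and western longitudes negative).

latitude 22.929°, longitude -148.591°

Apply the spherical direct solution leg by leg, carrying full precision between legs.
Leg 1: from (53.686°, -172.111°), δ = 1091900/6371000 = 0.171386 rad, θ = 280.2° → φ = 54.278°, λ = 171.181°.
Leg 2: from (54.278°, 171.181°), δ = 4823462/6371000 = 0.757097 rad, θ = 120° → φ = 22.929°, λ = -148.591°.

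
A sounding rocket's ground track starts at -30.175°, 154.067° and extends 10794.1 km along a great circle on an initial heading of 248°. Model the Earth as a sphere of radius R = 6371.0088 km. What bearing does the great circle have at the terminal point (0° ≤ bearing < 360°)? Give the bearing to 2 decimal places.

Central angle δ = d/R = 1.694253 rad.
Converting: φ₁ = -0.526653 rad, θ = 4.328417 rad.
Applying the spherical law of cosines for sides, sin φ₂ = sin φ₁ cos δ + cos φ₁ sin δ cos θ = -0.259483, so φ₂ = -15.039°.
Then Δλ = atan2(-0.795444, -0.253571) = -1.879391 rad, from sin θ sin δ cos φ₁ over cos δ − sin φ₁ sin φ₂.
Hence λ₂ = 154.067° + -107.681° = 46.386°.
The forward bearing on arrival equals the back-azimuth from the destination plus 180°.
Back-azimuth from P₂ (-15.04°, 46.39°) to P₁ (-30.18°, 154.07°), with Δλ' = λ₁ − λ₂ = 107.68°: atan2( sin Δλ' cos φ₁ , cos φ₂ sin φ₁ − sin φ₂ cos φ₁ cos Δλ' ) = 123.90°.
Final bearing = (123.90° + 180°) mod 360° = 303.90°.

final bearing 303.90°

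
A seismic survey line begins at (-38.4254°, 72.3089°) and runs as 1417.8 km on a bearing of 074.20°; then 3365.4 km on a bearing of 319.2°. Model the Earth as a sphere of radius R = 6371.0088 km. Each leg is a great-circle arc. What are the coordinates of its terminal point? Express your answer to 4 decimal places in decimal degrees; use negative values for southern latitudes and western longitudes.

Apply the spherical direct solution leg by leg, carrying full precision between legs.
Leg 1: from (-38.4254°, 72.3089°), δ = 1417.8/6371.0088 = 0.222539 rad, θ = 74.2° → φ = -33.9929°, λ = 87.1501°.
Leg 2: from (-33.9929°, 87.1501°), δ = 3365.4/6371.0088 = 0.528237 rad, θ = 319.2° → φ = -9.5874°, λ = 67.6386°.

latitude -9.5874°, longitude 67.6386°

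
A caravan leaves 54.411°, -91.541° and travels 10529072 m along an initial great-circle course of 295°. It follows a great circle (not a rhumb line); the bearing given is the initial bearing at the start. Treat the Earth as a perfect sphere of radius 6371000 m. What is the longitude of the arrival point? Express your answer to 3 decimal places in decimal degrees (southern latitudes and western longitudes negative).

Central angle δ = d/R = 1.652656 rad.
With φ₁ = 54.411° = 0.949651 rad and θ = 295° = 5.148721 rad:
Destination latitude: φ₂ = arcsin( sin φ₁ cos δ + cos φ₁ sin δ cos θ ) = arcsin(0.178631) = 10.290°.
Then Δλ = atan2(-0.525675, -0.227033) = -1.978488 rad, from sin θ sin δ cos φ₁ over cos δ − sin φ₁ sin φ₂.
λ₂ = -91.541° + -113.359° = -204.900°, normalized to (−180°, 180°] → 155.100°.

longitude 155.100°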